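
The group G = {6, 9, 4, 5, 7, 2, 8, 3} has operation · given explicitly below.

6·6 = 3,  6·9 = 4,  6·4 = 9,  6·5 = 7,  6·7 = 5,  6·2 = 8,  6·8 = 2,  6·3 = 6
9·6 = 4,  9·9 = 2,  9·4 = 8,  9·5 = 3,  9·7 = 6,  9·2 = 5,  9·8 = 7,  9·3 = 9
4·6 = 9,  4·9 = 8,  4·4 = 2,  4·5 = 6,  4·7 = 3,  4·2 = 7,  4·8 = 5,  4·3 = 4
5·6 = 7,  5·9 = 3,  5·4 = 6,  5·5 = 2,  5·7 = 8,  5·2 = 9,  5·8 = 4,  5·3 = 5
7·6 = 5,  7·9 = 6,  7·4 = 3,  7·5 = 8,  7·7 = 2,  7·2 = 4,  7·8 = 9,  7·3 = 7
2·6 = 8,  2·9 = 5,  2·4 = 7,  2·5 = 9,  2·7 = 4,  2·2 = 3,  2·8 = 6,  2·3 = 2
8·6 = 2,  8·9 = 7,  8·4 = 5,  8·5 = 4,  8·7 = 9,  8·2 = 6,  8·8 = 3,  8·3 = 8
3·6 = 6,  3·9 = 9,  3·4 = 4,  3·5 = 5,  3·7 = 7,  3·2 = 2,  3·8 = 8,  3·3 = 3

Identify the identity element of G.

The identity e satisfies e·x = x for all x, so its row in the table reproduces the column headers.
Row 3 reads: 6, 9, 4, 5, 7, 2, 8, 3 — exactly the header order. So 3 is the identity.

3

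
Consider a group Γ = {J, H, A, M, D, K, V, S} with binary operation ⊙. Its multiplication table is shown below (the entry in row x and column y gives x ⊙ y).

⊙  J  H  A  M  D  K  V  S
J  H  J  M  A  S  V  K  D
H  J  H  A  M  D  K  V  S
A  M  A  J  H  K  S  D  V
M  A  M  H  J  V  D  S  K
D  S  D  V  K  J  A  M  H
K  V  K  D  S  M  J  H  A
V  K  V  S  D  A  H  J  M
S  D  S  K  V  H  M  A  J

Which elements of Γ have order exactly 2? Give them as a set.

Identity is H. Compute the order of each non-identity element by repeated multiplication:
  J: J → H  (order 2)
  A: A → J → M → H  (order 4)
  M: M → J → A → H  (order 4)
  D: D → J → S → H  (order 4)
  K: K → J → V → H  (order 4)
  V: V → J → K → H  (order 4)
  S: S → J → D → H  (order 4)
Elements of order 2: {J}.

{J}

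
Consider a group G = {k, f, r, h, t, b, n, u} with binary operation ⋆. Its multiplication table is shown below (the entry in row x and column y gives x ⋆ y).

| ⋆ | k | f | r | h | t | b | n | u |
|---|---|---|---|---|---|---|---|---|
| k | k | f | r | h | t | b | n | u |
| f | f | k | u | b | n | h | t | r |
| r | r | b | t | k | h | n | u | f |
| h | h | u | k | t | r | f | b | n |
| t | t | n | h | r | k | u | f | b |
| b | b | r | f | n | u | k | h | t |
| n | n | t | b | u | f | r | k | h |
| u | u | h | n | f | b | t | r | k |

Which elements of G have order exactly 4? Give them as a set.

Identity is k. Compute the order of each non-identity element by repeated multiplication:
  f: f → k  (order 2)
  r: r → t → h → k  (order 4)
  h: h → t → r → k  (order 4)
  t: t → k  (order 2)
  b: b → k  (order 2)
  n: n → k  (order 2)
  u: u → k  (order 2)
Elements of order 4: {h, r}.

{h, r}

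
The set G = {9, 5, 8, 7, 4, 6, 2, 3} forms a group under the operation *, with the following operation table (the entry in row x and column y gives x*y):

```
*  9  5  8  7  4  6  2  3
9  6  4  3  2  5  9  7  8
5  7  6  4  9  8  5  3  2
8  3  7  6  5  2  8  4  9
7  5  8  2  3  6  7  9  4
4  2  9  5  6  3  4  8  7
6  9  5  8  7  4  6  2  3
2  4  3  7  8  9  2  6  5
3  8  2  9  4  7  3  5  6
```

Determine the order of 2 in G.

The identity element is 6 (its row matches the header).
2^1 = 2
2^2 = 2*2 = 6
The first power of 2 equal to the identity is 2^2, so ord(2) = 2.

2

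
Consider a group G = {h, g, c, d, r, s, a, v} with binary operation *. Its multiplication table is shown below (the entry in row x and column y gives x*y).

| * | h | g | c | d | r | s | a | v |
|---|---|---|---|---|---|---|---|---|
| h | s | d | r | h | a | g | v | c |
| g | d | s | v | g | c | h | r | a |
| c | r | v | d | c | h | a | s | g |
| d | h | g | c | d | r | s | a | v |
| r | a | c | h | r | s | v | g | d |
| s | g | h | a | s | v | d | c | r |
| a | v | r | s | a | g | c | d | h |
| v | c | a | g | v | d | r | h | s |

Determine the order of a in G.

2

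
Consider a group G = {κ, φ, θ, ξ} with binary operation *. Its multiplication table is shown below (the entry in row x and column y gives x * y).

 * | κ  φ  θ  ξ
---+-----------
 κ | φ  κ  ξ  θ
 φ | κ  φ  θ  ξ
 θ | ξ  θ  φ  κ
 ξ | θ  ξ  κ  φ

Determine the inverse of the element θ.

First locate the identity: row φ matches the header, so φ is the identity.
Scan row θ for φ: θ * θ = φ. Hence θ^(-1) = θ.
(Structurally, G here is isomorphic to the Klein four-group V_4.)

θ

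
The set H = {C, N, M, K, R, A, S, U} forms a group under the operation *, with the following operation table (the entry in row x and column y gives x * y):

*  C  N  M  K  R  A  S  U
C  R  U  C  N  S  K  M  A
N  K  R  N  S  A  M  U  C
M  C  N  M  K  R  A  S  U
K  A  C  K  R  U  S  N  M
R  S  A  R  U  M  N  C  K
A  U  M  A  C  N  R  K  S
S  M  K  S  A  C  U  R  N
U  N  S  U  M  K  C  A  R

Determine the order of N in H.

The identity element is M (its row matches the header).
N^1 = N
N^2 = N * N = R
N^3 = R * N = A
N^4 = A * N = M
The first power of N equal to the identity is N^4, so ord(N) = 4.

4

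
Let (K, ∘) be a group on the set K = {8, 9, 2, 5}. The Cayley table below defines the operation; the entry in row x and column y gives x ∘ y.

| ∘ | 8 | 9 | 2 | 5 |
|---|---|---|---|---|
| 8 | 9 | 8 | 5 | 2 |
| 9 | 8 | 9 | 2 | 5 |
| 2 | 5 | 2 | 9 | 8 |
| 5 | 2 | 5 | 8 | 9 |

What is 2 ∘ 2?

9

Read row 2, column 2: 2 ∘ 2 = 9.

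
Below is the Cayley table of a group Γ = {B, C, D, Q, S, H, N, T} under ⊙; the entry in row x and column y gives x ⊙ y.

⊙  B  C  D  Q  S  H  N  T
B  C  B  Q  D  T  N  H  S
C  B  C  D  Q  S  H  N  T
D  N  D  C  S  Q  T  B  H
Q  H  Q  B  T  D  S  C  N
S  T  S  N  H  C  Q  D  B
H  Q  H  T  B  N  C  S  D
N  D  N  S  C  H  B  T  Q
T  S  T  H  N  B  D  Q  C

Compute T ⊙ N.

Read row T, column N: T ⊙ N = Q.

Q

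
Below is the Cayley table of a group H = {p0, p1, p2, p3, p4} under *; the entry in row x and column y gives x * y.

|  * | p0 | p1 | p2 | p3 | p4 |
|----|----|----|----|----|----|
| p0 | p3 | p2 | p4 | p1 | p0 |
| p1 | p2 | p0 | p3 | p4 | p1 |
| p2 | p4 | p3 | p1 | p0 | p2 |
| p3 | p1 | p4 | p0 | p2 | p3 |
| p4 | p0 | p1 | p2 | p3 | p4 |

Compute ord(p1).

The identity element is p4 (its row matches the header).
p1^1 = p1
p1^2 = p1 * p1 = p0
p1^3 = p0 * p1 = p2
p1^4 = p2 * p1 = p3
p1^5 = p3 * p1 = p4
The first power of p1 equal to the identity is p1^5, so ord(p1) = 5.

5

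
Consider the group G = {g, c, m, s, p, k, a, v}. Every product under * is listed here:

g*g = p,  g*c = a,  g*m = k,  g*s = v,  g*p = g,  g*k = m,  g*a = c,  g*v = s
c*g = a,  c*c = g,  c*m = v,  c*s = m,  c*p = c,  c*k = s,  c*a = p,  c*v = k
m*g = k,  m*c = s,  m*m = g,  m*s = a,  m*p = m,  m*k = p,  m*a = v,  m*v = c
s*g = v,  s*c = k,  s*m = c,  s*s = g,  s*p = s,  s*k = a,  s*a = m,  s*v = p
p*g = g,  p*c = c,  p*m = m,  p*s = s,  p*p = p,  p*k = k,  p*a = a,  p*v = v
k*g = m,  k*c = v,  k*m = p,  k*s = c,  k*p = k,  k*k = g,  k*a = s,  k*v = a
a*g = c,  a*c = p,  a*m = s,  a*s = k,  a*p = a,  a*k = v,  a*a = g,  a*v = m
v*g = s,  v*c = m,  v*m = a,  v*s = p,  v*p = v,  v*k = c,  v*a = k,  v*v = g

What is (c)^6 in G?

c^1 = c
c^2 = c * c = g
c^3 = g * c = a
c^4 = a * c = p
c^5 = p * c = c
c^6 = c * c = g

g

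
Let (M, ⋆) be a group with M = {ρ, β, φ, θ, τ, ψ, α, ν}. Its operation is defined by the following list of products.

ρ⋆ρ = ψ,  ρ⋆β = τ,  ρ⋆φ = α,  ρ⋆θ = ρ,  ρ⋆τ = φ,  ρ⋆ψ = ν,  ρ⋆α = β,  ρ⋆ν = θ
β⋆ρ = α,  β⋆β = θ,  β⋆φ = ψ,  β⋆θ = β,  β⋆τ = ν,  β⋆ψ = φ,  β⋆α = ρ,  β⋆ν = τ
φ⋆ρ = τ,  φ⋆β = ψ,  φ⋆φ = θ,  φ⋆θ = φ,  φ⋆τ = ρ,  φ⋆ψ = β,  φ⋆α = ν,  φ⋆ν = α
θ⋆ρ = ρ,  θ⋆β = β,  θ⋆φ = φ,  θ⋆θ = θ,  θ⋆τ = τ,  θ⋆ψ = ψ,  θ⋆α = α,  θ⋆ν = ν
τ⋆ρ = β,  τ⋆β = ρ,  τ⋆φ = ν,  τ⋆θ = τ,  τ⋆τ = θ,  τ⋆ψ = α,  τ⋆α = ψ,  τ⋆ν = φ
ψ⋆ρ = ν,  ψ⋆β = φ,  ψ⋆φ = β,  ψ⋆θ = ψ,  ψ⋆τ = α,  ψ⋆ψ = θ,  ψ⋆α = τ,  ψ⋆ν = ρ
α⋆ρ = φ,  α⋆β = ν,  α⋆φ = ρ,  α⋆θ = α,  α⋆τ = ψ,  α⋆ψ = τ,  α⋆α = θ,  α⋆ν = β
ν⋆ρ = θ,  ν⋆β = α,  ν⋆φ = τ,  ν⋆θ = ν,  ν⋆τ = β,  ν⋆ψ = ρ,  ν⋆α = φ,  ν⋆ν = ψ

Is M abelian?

No

ρ ⋆ τ = φ but τ ⋆ ρ = β.
Since ρ and τ do not commute, M is not abelian.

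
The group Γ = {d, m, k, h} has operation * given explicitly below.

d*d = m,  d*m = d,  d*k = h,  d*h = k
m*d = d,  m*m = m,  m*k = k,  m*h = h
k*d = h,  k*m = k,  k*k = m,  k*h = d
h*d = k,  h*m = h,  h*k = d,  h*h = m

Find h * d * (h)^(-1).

d

The identity is m. In row h, the entry m sits in column h, so h^(-1) = h.
h * d = k
k * h = d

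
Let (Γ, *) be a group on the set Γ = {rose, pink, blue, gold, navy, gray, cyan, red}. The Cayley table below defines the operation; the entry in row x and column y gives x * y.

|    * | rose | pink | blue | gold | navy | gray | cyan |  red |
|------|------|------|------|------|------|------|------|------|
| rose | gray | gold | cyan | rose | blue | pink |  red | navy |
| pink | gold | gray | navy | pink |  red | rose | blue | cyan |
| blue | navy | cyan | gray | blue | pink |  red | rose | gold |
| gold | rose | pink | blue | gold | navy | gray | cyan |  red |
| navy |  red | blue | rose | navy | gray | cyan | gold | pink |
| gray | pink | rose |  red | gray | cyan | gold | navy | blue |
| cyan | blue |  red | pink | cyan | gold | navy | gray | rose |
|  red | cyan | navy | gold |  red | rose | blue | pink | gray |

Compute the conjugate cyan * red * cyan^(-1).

blue

The identity is gold. In row cyan, the entry gold sits in column navy, so cyan^(-1) = navy.
cyan * red = rose
rose * navy = blue
(Structurally, Γ here is isomorphic to the quaternion group Q_8.)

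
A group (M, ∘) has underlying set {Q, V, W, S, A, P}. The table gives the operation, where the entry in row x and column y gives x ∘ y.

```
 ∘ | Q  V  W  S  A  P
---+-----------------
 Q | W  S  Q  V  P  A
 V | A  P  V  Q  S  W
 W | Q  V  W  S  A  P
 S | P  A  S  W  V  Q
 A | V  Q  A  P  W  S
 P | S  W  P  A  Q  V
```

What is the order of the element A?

The identity element is W (its row matches the header).
A^1 = A
A^2 = A ∘ A = W
The first power of A equal to the identity is A^2, so ord(A) = 2.
(Structurally, M here is isomorphic to the symmetric group S_3.)

2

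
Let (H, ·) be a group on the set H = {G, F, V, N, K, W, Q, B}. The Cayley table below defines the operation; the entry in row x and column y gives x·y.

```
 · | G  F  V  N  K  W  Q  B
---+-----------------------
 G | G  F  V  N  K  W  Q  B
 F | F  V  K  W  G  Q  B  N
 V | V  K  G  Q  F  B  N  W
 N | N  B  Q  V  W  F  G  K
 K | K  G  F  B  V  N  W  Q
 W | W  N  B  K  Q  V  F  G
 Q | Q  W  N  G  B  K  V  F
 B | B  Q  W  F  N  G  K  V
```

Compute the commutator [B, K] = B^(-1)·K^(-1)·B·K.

Identity is G; from the table B^(-1) = W and K^(-1) = F.
W·F = N
N·B = K
K·K = V

V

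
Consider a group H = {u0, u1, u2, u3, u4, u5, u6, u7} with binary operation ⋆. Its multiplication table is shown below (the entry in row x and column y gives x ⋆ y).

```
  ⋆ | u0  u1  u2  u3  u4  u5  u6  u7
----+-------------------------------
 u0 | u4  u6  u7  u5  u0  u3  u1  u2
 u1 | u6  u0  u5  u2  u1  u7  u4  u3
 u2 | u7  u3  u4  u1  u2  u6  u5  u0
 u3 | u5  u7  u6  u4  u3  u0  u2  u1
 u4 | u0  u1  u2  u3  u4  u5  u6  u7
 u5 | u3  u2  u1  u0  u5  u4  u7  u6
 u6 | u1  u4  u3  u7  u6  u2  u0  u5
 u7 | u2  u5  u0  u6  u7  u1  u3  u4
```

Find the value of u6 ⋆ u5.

Read row u6, column u5: u6 ⋆ u5 = u2.

u2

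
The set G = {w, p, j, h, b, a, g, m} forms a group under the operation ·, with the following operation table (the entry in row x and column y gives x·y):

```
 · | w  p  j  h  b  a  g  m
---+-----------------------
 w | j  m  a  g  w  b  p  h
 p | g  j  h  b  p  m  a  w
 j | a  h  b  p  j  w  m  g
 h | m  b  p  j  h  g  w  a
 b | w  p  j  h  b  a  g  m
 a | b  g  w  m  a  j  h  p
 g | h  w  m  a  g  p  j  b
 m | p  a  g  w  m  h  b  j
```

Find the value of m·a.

Read row m, column a: m·a = h.

h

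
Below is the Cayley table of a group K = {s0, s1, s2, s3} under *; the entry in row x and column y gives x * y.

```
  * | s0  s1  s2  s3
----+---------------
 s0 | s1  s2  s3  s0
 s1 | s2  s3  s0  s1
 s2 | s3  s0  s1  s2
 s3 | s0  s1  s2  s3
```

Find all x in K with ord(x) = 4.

{s0, s2}

Identity is s3. Compute the order of each non-identity element by repeated multiplication:
  s0: s0 → s1 → s2 → s3  (order 4)
  s1: s1 → s3  (order 2)
  s2: s2 → s1 → s0 → s3  (order 4)
Elements of order 4: {s0, s2}.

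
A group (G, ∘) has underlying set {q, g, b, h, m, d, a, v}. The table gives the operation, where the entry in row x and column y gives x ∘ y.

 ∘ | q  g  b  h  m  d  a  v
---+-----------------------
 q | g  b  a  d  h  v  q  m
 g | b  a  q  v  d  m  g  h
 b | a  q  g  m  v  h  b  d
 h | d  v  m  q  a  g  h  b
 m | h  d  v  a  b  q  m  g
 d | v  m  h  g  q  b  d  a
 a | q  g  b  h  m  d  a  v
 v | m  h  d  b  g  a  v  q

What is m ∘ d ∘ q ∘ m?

d

m ∘ d = q
q ∘ q = g
g ∘ m = d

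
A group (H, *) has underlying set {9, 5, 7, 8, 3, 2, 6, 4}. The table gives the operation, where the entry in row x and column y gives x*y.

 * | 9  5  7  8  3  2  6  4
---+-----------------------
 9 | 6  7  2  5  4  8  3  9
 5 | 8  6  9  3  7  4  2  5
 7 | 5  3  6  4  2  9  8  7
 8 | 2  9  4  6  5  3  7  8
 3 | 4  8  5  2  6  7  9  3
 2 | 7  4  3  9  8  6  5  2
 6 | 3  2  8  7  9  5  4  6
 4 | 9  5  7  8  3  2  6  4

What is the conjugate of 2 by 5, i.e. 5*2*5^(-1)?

2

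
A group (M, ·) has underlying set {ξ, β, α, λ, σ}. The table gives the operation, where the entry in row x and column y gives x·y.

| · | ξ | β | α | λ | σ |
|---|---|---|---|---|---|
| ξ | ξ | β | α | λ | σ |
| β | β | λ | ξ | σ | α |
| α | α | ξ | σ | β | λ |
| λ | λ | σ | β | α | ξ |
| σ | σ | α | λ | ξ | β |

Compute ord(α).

5

The identity element is ξ (its row matches the header).
α^1 = α
α^2 = α·α = σ
α^3 = σ·α = λ
α^4 = λ·α = β
α^5 = β·α = ξ
The first power of α equal to the identity is α^5, so ord(α) = 5.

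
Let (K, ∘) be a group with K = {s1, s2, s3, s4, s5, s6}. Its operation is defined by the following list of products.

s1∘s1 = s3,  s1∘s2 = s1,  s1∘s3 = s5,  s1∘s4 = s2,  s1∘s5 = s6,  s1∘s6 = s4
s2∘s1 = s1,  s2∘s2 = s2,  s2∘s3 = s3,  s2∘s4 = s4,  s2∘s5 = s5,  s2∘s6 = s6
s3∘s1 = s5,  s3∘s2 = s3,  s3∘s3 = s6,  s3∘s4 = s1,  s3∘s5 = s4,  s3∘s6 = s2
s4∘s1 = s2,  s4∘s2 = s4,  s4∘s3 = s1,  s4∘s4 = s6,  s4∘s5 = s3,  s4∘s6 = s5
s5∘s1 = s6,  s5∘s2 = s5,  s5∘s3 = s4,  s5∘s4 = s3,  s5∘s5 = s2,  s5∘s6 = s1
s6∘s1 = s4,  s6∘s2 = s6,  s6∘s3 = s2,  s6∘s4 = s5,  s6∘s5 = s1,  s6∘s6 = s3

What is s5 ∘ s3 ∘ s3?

s5 ∘ s3 = s4
s4 ∘ s3 = s1

s1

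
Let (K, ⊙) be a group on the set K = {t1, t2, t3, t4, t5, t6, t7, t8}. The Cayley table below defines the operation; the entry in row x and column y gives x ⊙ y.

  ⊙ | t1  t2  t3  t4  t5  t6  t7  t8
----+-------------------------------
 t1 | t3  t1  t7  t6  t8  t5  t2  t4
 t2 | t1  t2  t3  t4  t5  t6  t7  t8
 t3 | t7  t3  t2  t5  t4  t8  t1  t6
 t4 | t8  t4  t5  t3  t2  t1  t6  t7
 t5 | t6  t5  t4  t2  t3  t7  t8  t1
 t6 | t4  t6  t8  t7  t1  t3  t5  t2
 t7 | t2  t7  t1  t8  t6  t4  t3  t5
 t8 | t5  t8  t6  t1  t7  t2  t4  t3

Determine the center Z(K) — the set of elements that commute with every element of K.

An element z is central iff its row equals its column in the table.
For t6: t6 ⊙ t4 = t7 ≠ t1 = t4 ⊙ t6, so t6 ∉ Z.
Checking each element this way leaves Z(K) = {t2, t3}.

{t2, t3}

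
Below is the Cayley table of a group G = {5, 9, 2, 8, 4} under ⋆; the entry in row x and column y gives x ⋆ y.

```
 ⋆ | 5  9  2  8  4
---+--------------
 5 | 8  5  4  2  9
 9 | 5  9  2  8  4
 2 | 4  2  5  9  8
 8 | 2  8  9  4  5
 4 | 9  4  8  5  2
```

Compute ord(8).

The identity element is 9 (its row matches the header).
8^1 = 8
8^2 = 8 ⋆ 8 = 4
8^3 = 4 ⋆ 8 = 5
8^4 = 5 ⋆ 8 = 2
8^5 = 2 ⋆ 8 = 9
The first power of 8 equal to the identity is 8^5, so ord(8) = 5.

5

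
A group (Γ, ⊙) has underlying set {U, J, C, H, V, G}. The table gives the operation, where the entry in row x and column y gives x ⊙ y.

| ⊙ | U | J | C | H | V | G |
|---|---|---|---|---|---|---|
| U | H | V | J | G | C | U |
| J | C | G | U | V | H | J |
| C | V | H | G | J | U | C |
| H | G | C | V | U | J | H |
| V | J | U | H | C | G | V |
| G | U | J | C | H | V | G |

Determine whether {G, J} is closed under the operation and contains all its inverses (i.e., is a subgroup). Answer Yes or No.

Yes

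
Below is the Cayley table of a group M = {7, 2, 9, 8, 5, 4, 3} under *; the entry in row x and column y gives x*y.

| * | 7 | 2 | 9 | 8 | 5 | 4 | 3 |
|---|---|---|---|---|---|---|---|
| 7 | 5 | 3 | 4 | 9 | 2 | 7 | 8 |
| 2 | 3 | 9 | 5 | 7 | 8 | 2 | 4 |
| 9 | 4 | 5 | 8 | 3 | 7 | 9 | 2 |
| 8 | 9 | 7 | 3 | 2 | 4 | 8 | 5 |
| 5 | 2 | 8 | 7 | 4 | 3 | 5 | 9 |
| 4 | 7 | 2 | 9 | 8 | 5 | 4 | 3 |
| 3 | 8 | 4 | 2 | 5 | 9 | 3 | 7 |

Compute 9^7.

4

9^1 = 9
9^2 = 9*9 = 8
9^3 = 8*9 = 3
9^4 = 3*9 = 2
9^5 = 2*9 = 5
9^6 = 5*9 = 7
9^7 = 7*9 = 4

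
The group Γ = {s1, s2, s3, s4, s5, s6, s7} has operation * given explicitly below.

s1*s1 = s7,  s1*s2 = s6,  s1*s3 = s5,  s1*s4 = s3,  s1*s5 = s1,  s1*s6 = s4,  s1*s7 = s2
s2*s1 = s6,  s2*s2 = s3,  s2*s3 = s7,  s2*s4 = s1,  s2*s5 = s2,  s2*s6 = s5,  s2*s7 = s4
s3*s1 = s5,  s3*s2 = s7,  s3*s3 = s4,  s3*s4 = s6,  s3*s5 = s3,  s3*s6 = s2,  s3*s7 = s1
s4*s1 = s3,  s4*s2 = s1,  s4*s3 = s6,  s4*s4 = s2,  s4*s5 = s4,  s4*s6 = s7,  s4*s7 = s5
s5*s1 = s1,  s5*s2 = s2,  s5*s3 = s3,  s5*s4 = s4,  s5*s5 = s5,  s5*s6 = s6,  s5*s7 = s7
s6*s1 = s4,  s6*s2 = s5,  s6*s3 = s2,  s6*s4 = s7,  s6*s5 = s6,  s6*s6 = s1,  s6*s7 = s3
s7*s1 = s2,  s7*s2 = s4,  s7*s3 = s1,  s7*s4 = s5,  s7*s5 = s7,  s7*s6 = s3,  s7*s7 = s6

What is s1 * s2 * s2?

s1 * s2 = s6
s6 * s2 = s5
(Structurally, Γ here is isomorphic to the cyclic group Z_7.)

s5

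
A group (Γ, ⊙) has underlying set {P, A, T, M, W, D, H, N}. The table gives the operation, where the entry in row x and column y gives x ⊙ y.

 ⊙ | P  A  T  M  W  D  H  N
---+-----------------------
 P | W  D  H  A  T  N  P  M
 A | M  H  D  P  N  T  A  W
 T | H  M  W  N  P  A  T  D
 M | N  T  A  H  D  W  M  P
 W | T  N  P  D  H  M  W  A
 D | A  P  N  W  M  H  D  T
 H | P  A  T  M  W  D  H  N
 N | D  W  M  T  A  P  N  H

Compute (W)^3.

W

W^1 = W
W^2 = W ⊙ W = H
W^3 = H ⊙ W = W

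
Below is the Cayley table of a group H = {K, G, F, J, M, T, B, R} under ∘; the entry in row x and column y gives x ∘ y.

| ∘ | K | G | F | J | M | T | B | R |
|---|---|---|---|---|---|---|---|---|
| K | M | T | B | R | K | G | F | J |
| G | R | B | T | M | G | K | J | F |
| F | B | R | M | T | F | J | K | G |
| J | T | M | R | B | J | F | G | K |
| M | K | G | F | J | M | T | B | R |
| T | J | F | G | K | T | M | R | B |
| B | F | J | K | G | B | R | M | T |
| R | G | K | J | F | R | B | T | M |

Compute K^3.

K^1 = K
K^2 = K ∘ K = M
K^3 = M ∘ K = K
(Structurally, H here is isomorphic to the dihedral group D_4.)

K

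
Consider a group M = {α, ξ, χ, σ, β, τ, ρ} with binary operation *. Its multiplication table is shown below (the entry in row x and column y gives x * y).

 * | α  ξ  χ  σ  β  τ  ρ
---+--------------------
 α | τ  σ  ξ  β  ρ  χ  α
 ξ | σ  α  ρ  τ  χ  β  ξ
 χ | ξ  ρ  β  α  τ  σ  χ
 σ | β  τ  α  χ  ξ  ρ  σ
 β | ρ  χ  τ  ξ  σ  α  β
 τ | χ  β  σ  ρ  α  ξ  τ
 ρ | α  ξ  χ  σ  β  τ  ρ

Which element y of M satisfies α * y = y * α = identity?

First locate the identity: row ρ matches the header, so ρ is the identity.
Scan row α for ρ: α * β = ρ. Hence α^(-1) = β.

β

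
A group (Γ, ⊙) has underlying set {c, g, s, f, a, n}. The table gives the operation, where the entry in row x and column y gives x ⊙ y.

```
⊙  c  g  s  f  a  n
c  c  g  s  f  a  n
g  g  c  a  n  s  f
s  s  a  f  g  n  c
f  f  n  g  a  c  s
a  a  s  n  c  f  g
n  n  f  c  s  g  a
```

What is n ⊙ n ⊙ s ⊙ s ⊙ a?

n ⊙ n = a
a ⊙ s = n
n ⊙ s = c
c ⊙ a = a

a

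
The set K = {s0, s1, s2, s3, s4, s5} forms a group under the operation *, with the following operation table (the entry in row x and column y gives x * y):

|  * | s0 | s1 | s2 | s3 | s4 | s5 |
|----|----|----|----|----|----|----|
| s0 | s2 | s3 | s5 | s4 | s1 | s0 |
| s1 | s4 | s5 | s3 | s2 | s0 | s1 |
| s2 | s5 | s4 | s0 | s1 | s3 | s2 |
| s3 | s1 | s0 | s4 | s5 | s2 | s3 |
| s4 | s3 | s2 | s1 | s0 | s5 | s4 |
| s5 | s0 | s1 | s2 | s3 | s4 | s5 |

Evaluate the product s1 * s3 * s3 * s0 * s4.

s1 * s3 = s2
s2 * s3 = s1
s1 * s0 = s4
s4 * s4 = s5
(Structurally, K here is isomorphic to the symmetric group S_3.)

s5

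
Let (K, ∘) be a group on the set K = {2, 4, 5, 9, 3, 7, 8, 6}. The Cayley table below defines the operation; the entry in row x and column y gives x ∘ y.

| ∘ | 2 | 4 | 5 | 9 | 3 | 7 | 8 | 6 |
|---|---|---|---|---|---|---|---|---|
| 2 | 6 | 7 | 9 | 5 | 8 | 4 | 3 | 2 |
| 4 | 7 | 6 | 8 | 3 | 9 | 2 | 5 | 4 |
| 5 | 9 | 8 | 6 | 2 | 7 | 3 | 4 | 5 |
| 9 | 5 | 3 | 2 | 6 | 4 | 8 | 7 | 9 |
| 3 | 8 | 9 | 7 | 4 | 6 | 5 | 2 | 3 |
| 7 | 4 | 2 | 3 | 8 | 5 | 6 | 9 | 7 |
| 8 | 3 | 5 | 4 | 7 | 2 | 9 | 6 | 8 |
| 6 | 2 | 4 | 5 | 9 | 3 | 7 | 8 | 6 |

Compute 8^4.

8^1 = 8
8^2 = 8 ∘ 8 = 6
8^3 = 6 ∘ 8 = 8
8^4 = 8 ∘ 8 = 6
(Structurally, K here is isomorphic to the elementary abelian group (Z_2)^3.)

6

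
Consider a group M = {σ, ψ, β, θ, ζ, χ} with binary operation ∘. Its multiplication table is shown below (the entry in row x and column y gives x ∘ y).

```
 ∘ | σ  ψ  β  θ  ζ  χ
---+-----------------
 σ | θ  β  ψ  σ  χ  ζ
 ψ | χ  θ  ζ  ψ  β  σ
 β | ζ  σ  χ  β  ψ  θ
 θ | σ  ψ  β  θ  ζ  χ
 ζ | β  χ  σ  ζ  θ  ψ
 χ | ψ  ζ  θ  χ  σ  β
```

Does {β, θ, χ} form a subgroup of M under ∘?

Yes

{β, θ, χ} contains the identity θ.
Checking products: every product of two elements of {β, θ, χ} (read from the table) lies in {β, θ, χ}, so the set is closed.
In a finite group, a nonempty closed subset is a subgroup. So {β, θ, χ} ≤ M.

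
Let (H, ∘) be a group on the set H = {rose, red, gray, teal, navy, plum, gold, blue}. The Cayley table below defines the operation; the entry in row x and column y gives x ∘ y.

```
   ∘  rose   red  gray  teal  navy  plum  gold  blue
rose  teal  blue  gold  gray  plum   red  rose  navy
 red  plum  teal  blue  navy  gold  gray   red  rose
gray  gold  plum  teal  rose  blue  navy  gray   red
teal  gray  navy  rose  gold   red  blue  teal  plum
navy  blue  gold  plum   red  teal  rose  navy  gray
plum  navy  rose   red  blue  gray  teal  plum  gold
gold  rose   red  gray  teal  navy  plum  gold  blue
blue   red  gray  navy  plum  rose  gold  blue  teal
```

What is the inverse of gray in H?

First locate the identity: row gold matches the header, so gold is the identity.
Scan row gray for gold: gray ∘ rose = gold. Hence gray^(-1) = rose.

rose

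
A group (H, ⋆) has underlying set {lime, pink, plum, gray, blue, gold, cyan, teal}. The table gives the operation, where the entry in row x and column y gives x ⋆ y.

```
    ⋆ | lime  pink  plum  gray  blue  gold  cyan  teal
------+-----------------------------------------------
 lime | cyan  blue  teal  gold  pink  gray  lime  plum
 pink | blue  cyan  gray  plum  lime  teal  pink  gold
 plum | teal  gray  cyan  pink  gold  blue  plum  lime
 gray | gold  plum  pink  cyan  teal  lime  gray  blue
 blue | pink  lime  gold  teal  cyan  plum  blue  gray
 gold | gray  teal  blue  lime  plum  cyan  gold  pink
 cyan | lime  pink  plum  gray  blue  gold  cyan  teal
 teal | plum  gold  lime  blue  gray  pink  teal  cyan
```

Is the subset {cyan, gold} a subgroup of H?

Yes

{cyan, gold} contains the identity cyan.
Checking products: every product of two elements of {cyan, gold} (read from the table) lies in {cyan, gold}, so the set is closed.
In a finite group, a nonempty closed subset is a subgroup. So {cyan, gold} ≤ H.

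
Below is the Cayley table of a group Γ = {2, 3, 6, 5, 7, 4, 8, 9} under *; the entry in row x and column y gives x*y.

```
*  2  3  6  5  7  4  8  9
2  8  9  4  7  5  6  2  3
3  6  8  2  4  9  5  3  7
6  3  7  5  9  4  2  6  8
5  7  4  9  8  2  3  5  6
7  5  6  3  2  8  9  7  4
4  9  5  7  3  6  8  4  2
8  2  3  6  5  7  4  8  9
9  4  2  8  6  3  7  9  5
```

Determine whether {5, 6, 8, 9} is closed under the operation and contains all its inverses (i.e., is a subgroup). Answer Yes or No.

Yes

{5, 6, 8, 9} contains the identity 8.
Checking products: every product of two elements of {5, 6, 8, 9} (read from the table) lies in {5, 6, 8, 9}, so the set is closed.
In a finite group, a nonempty closed subset is a subgroup. So {5, 6, 8, 9} ≤ Γ.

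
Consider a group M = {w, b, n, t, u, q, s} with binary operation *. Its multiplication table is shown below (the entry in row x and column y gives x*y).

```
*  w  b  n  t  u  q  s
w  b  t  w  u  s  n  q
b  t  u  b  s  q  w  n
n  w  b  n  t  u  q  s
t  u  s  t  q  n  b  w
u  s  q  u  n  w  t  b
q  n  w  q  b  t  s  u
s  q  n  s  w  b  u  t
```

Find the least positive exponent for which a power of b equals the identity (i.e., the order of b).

The identity element is n (its row matches the header).
b^1 = b
b^2 = b*b = u
b^3 = u*b = q
b^4 = q*b = w
b^5 = w*b = t
b^6 = t*b = s
b^7 = s*b = n
The first power of b equal to the identity is b^7, so ord(b) = 7.

7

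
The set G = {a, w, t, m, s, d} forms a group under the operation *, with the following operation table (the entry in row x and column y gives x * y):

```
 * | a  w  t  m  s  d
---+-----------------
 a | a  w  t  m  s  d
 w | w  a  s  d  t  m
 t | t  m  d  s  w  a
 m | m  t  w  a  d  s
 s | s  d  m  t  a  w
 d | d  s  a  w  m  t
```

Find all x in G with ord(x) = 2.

{m, s, w}

Identity is a. Compute the order of each non-identity element by repeated multiplication:
  w: w → a  (order 2)
  t: t → d → a  (order 3)
  m: m → a  (order 2)
  s: s → a  (order 2)
  d: d → t → a  (order 3)
Elements of order 2: {m, s, w}.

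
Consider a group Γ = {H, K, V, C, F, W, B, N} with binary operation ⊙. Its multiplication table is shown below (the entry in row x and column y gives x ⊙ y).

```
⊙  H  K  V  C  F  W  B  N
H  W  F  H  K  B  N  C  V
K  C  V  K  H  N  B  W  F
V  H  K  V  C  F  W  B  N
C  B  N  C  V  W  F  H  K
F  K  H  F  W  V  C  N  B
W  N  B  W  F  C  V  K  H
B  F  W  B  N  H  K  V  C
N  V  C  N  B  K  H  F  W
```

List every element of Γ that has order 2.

Identity is V. Compute the order of each non-identity element by repeated multiplication:
  H: H → W → N → V  (order 4)
  K: K → V  (order 2)
  C: C → V  (order 2)
  F: F → V  (order 2)
  W: W → V  (order 2)
  B: B → V  (order 2)
  N: N → W → H → V  (order 4)
Elements of order 2: {B, C, F, K, W}.
(Structurally, Γ here is isomorphic to the dihedral group D_4.)

{B, C, F, K, W}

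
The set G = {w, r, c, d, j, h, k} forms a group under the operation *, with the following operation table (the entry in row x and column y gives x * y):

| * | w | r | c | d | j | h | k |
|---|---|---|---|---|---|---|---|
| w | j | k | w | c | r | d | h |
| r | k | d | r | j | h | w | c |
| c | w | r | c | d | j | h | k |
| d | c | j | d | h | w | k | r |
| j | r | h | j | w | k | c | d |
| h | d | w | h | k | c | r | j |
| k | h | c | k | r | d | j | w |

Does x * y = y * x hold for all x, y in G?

Yes

Check whether the table is symmetric across its main diagonal.
Every entry (row x, col y) equals the entry (row y, col x), so G is abelian.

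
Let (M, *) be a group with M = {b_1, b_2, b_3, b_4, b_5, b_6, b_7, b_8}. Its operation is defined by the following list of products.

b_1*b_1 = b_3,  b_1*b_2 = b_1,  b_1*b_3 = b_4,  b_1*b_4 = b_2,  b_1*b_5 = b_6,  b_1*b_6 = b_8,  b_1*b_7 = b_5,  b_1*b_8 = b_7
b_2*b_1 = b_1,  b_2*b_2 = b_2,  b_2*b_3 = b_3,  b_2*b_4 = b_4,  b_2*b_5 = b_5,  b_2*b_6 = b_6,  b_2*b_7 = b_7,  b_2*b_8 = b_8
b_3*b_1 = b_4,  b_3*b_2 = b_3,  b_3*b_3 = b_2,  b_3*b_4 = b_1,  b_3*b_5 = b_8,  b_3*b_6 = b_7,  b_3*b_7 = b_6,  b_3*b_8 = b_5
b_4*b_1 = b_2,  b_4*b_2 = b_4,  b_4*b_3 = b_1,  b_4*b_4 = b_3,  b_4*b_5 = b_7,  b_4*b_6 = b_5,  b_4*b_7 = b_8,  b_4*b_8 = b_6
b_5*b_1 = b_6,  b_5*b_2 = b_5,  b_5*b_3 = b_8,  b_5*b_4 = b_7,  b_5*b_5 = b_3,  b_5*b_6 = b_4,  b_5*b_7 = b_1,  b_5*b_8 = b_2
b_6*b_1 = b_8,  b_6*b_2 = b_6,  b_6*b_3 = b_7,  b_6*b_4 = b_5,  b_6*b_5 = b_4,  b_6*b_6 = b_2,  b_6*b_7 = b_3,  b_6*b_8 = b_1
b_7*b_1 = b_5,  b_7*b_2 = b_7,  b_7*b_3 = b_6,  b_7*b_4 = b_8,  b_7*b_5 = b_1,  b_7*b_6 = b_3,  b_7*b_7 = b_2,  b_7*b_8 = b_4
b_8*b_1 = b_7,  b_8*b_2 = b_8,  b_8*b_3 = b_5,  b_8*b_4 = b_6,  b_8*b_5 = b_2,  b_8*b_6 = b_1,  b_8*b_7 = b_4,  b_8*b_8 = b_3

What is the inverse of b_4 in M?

First locate the identity: row b_2 matches the header, so b_2 is the identity.
Scan row b_4 for b_2: b_4*b_1 = b_2. Hence b_4^(-1) = b_1.
(Structurally, M here is isomorphic to Z_2 x Z_4.)

b_1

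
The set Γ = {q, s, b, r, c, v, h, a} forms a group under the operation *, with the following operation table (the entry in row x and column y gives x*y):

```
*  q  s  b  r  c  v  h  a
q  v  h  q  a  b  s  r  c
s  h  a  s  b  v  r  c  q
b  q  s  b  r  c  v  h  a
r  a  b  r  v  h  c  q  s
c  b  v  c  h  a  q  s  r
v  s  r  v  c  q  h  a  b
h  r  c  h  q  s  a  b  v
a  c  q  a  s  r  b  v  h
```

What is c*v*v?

s

c*v = q
q*v = s
(Structurally, Γ here is isomorphic to the cyclic group Z_8.)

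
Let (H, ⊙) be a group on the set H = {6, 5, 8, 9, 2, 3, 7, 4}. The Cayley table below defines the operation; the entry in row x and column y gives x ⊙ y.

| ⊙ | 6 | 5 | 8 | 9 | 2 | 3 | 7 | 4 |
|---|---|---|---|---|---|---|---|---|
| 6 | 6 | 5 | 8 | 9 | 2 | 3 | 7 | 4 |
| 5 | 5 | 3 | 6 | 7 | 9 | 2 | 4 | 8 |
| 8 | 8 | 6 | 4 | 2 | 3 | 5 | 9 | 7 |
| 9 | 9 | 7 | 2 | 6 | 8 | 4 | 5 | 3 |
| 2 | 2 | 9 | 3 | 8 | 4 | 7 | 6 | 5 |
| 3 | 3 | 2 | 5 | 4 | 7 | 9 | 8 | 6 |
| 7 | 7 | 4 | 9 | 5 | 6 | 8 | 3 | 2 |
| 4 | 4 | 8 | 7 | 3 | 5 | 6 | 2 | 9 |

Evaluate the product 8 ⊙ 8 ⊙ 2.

8 ⊙ 8 = 4
4 ⊙ 2 = 5
(Structurally, H here is isomorphic to the cyclic group Z_8.)

5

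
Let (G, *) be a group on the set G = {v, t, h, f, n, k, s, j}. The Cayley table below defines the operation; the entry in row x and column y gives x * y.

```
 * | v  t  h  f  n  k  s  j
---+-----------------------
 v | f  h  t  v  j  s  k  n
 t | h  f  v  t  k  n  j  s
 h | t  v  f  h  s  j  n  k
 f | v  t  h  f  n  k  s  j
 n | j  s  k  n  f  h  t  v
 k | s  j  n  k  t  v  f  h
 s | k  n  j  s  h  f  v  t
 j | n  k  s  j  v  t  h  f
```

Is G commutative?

No

k * h = n but h * k = j.
Since k and h do not commute, G is not abelian.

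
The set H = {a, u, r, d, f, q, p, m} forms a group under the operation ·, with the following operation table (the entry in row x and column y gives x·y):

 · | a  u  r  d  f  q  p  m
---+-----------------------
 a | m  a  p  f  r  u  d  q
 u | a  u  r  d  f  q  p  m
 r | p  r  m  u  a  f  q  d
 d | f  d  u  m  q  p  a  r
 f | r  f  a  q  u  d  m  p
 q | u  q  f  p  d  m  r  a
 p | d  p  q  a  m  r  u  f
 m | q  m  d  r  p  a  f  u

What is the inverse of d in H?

First locate the identity: row u matches the header, so u is the identity.
Scan row d for u: d·r = u. Hence d^(-1) = r.

r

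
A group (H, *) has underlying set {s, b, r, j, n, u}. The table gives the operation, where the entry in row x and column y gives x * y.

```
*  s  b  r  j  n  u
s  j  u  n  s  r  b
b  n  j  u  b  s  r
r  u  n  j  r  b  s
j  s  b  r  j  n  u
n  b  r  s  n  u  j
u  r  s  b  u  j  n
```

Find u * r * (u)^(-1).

The identity is j. In row u, the entry j sits in column n, so u^(-1) = n.
u * r = b
b * n = s

s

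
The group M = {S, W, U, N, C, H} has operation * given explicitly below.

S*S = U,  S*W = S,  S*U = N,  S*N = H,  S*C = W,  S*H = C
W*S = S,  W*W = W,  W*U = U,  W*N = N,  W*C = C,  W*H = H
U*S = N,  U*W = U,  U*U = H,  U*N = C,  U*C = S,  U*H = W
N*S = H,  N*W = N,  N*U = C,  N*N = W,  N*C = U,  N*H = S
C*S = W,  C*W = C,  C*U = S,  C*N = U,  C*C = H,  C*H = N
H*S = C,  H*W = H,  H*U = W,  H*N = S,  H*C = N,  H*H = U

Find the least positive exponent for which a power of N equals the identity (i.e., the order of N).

The identity element is W (its row matches the header).
N^1 = N
N^2 = N * N = W
The first power of N equal to the identity is N^2, so ord(N) = 2.

2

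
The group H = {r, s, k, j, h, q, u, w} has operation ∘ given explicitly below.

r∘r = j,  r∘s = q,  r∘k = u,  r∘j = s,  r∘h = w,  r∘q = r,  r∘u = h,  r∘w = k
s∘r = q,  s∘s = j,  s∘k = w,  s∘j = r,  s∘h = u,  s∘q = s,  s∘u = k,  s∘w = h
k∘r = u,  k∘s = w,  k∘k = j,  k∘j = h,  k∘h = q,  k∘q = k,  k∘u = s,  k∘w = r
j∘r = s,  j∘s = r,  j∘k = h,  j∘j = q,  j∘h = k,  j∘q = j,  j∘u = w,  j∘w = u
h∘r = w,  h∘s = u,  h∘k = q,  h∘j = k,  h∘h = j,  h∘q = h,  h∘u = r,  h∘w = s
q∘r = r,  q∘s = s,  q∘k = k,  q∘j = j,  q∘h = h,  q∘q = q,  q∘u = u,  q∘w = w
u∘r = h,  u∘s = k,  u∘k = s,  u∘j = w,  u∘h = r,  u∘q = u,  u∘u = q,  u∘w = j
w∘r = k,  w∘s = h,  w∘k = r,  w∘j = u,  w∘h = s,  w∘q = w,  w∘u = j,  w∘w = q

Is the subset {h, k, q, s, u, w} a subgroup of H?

s ∘ s = j, which is not in {h, k, q, s, u, w}.
The subset is not closed under ∘, so it is not a subgroup.

No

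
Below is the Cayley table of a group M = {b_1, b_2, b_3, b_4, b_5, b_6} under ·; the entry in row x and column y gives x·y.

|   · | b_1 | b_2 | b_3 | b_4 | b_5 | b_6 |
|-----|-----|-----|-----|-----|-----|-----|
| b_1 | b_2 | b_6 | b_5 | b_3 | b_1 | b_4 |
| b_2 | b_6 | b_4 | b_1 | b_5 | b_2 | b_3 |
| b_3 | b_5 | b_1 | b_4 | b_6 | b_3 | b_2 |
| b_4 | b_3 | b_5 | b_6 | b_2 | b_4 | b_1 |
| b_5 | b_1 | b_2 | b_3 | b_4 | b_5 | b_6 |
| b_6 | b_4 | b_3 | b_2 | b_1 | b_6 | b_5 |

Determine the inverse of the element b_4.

b_2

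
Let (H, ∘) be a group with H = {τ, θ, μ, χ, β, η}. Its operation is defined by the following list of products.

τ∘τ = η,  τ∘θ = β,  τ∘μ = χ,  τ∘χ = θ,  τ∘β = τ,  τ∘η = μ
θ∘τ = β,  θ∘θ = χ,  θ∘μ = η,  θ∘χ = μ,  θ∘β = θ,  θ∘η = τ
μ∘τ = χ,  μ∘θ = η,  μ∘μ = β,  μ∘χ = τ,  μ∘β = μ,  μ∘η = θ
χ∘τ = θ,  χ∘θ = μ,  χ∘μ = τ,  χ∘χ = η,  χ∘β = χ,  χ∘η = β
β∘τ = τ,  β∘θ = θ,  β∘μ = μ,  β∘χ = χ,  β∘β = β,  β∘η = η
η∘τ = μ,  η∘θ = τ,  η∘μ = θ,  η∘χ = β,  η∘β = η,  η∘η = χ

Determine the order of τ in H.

6

The identity element is β (its row matches the header).
τ^1 = τ
τ^2 = τ ∘ τ = η
τ^3 = η ∘ τ = μ
τ^4 = μ ∘ τ = χ
τ^5 = χ ∘ τ = θ
τ^6 = θ ∘ τ = β
The first power of τ equal to the identity is τ^6, so ord(τ) = 6.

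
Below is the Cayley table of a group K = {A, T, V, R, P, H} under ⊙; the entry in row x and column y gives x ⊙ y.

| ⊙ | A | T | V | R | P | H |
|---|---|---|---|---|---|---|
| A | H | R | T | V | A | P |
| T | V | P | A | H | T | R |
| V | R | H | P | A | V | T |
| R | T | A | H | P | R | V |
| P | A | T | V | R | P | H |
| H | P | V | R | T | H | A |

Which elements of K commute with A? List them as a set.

Compare row A with column A entry by entry.
H ⊙ A = P = A ⊙ H, so H commutes with A.
V ⊙ A = R but A ⊙ V = T, so V does not.
Collecting the elements that commute with A: C(A) = {A, H, P}.

{A, H, P}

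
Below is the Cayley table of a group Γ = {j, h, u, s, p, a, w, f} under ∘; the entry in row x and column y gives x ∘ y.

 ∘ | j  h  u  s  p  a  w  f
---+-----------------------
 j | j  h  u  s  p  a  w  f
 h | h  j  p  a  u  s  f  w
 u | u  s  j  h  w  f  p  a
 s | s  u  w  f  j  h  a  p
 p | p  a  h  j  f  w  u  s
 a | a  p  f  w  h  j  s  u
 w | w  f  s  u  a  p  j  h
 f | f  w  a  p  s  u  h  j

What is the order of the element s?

4

The identity element is j (its row matches the header).
s^1 = s
s^2 = s ∘ s = f
s^3 = f ∘ s = p
s^4 = p ∘ s = j
The first power of s equal to the identity is s^4, so ord(s) = 4.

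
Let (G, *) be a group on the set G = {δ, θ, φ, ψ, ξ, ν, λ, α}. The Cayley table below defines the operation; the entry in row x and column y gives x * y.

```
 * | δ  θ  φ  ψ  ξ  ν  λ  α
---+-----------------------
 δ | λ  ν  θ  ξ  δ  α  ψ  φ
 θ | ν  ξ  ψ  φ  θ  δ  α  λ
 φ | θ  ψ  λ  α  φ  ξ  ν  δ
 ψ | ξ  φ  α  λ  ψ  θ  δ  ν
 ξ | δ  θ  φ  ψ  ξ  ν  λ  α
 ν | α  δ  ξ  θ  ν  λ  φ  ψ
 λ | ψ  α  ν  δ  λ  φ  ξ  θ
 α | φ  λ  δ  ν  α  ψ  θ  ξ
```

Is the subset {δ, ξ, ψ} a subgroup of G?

δ * δ = λ, which is not in {δ, ξ, ψ}.
The subset is not closed under *, so it is not a subgroup.

No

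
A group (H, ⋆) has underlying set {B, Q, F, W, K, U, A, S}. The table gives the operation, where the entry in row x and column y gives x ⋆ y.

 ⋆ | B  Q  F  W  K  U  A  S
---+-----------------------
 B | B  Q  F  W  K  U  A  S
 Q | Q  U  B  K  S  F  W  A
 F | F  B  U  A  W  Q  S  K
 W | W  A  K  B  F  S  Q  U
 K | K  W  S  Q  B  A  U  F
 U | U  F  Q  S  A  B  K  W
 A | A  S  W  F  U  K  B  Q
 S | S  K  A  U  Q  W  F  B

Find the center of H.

An element z is central iff its row equals its column in the table.
For A: A ⋆ Q = S ≠ W = Q ⋆ A, so A ∉ Z.
Checking each element this way leaves Z(H) = {B, U}.

{B, U}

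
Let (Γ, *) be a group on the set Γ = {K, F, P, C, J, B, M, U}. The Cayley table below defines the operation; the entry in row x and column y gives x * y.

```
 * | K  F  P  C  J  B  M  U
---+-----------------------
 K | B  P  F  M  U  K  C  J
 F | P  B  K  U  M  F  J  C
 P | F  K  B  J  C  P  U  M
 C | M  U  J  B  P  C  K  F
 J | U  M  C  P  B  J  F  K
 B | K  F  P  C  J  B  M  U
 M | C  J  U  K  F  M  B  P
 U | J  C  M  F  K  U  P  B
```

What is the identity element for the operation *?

The identity e satisfies e * x = x for all x, so its row in the table reproduces the column headers.
Row B reads: K, F, P, C, J, B, M, U — exactly the header order. So B is the identity.
(Structurally, Γ here is isomorphic to the elementary abelian group (Z_2)^3.)

B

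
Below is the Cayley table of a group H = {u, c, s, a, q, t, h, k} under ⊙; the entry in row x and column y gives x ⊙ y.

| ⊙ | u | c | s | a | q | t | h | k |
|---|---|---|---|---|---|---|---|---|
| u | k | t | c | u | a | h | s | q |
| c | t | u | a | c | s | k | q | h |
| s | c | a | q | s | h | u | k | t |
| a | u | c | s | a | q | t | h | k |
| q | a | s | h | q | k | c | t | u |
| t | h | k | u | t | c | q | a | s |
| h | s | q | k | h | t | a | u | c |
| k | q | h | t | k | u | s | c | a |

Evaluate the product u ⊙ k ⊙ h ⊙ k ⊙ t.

u ⊙ k = q
q ⊙ h = t
t ⊙ k = s
s ⊙ t = u
(Structurally, H here is isomorphic to the cyclic group Z_8.)

u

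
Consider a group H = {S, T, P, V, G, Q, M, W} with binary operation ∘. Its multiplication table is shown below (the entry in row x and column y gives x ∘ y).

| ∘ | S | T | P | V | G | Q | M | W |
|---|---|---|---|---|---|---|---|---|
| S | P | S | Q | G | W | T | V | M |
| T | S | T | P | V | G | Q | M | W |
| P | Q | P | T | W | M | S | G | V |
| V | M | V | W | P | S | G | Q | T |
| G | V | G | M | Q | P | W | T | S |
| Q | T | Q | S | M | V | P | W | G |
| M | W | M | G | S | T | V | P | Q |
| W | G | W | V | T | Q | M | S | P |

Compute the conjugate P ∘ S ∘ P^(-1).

The identity is T. In row P, the entry T sits in column P, so P^(-1) = P.
P ∘ S = Q
Q ∘ P = S

S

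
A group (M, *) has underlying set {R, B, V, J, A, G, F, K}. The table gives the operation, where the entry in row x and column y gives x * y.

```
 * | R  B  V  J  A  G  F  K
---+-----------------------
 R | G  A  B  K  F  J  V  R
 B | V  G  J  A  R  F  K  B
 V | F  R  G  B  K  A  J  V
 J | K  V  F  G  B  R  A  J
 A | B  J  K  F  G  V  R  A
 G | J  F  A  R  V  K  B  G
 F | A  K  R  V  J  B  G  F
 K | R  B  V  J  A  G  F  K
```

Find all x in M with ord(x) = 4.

{A, B, F, J, R, V}

Identity is K. Compute the order of each non-identity element by repeated multiplication:
  R: R → G → J → K  (order 4)
  B: B → G → F → K  (order 4)
  V: V → G → A → K  (order 4)
  J: J → G → R → K  (order 4)
  A: A → G → V → K  (order 4)
  G: G → K  (order 2)
  F: F → G → B → K  (order 4)
Elements of order 4: {A, B, F, J, R, V}.
(Structurally, M here is isomorphic to the quaternion group Q_8.)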